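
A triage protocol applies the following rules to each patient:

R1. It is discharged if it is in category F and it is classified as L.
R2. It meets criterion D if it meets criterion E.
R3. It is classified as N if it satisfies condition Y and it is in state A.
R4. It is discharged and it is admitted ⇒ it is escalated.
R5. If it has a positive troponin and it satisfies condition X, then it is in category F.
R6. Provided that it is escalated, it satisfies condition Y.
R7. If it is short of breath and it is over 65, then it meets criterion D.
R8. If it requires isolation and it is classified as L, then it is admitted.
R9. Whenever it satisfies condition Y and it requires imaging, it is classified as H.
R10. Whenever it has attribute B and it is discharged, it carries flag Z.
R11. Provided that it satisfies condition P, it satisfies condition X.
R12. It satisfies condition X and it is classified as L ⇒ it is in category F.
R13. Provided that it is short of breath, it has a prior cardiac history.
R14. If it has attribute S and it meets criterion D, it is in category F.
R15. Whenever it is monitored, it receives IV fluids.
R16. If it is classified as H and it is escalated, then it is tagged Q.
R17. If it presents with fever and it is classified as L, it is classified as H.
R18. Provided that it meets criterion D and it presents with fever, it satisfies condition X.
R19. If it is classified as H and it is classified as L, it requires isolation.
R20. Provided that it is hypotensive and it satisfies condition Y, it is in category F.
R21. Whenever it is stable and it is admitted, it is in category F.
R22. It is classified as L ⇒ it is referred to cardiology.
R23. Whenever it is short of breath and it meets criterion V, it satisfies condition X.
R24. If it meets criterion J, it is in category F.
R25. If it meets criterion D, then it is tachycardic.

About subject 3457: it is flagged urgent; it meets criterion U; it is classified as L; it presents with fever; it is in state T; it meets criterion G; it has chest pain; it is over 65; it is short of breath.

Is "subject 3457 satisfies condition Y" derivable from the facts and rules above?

By R7 (it is short of breath, it is over 65): it meets criterion D.
By R17 (it presents with fever, it is classified as L): it is classified as H.
By R18 (it meets criterion D, it presents with fever): it satisfies condition X.
By R19 (it is classified as H, it is classified as L): it requires isolation.
By R8 (it requires isolation, it is classified as L): it is admitted.
By R12 (it satisfies condition X, it is classified as L): it is in category F.
By R1 (it is in category F, it is classified as L): it is discharged.
By R4 (it is discharged, it is admitted): it is escalated.
By R6 (it is escalated): it satisfies condition Y.

Yes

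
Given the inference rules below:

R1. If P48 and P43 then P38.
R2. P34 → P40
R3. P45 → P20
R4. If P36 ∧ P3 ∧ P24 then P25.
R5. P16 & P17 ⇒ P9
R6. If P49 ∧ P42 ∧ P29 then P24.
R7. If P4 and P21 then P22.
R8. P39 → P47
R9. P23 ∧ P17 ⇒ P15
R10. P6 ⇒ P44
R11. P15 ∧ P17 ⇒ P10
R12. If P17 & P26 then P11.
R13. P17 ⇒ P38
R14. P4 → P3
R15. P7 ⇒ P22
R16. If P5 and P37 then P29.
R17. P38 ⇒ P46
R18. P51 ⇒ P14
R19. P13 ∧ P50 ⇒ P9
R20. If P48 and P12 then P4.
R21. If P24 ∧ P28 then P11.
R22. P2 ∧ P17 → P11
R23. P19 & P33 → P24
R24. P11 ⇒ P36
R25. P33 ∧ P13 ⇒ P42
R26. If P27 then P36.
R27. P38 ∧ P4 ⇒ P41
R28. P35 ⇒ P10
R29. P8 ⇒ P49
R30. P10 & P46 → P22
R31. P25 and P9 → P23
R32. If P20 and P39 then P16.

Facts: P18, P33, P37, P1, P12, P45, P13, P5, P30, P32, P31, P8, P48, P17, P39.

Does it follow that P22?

Forward chaining from the given facts derives: P20, P47, P38, P29, P46, P4, P42, P41, P49, P16, P9, P24, P3.
Rules concluding P22: R7 needs P21; R15 needs P7; R30 needs P10 — none of these are established.

No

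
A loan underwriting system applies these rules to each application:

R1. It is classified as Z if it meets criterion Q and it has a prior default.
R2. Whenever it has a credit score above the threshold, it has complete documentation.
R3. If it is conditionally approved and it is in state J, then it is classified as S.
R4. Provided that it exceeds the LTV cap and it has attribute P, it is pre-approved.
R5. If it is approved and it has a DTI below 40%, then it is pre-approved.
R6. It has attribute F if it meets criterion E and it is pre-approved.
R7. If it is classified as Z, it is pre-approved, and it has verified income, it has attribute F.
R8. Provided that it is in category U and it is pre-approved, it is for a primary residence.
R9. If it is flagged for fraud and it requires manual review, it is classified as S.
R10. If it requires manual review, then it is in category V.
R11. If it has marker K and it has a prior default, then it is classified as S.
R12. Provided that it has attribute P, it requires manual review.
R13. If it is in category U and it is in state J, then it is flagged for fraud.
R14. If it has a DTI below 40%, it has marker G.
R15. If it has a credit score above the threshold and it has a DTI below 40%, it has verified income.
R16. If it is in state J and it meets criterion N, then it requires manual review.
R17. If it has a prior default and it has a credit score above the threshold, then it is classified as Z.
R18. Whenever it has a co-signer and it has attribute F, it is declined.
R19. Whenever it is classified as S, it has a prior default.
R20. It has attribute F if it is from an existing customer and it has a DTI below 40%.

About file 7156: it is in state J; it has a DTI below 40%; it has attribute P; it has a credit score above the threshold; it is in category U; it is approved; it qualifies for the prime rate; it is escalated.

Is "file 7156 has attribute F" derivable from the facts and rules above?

By R5 (it is approved, it has a DTI below 40%): it is pre-approved.
By R12 (it has attribute P): it requires manual review.
By R13 (it is in category U, it is in state J): it is flagged for fraud.
By R15 (it has a credit score above the threshold, it has a DTI below 40%): it has verified income.
By R9 (it is flagged for fraud, it requires manual review): it is classified as S.
By R19 (it is classified as S): it has a prior default.
By R17 (it has a prior default, it has a credit score above the threshold): it is classified as Z.
By R7 (it is classified as Z, it is pre-approved, it has verified income): it has attribute F.

Yes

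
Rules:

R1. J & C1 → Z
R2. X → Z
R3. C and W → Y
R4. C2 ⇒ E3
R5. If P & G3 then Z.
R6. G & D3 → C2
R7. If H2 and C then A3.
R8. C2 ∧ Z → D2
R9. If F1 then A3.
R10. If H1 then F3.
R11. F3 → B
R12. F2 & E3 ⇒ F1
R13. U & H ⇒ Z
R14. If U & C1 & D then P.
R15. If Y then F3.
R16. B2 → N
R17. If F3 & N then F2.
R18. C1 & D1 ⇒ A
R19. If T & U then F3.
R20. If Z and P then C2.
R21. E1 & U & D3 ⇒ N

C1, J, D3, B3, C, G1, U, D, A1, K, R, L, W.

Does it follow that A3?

No

Forward chaining from the given facts derives: Z, Y, P, F3, C2, E3, D2, B.
Rules concluding A3: R7 needs H2; R9 needs F1 — none of these are established.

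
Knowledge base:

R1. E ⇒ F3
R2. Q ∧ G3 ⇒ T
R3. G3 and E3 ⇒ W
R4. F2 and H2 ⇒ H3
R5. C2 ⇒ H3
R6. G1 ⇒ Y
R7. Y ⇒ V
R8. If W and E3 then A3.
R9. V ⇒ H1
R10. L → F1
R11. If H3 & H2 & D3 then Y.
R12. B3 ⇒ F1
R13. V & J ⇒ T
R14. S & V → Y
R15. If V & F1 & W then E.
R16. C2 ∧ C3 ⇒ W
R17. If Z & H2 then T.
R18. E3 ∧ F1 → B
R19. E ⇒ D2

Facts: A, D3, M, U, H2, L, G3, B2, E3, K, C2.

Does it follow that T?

No

Forward chaining from the given facts derives: W, H3, A3, F1, Y, B, V, H1, E, D2, F3.
Rules concluding T: R2 needs Q; R13 needs J; R17 needs Z — none of these are established.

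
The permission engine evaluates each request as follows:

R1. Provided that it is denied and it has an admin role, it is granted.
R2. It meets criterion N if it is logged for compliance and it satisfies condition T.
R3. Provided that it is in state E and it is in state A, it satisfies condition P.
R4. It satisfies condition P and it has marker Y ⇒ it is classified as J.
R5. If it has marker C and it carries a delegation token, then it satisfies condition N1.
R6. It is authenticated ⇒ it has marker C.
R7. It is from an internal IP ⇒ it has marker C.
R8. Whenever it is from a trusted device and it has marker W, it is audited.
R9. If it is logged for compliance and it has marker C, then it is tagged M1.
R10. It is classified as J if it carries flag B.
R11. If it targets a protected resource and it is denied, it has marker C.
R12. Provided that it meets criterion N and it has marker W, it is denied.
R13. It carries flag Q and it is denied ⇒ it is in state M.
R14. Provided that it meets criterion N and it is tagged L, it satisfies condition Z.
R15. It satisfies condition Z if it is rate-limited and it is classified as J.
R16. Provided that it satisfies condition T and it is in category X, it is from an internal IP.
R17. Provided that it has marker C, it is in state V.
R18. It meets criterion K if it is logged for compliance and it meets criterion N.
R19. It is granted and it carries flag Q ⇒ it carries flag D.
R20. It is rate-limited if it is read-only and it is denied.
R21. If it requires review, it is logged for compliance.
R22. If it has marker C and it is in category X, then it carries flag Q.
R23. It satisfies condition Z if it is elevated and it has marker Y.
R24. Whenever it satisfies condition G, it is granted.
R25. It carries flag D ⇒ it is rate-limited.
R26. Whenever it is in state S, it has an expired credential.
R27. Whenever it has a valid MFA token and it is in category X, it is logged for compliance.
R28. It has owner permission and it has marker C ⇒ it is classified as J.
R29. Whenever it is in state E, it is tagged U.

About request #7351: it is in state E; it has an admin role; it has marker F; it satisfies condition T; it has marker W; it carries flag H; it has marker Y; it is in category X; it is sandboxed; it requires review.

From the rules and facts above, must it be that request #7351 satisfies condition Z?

Forward chaining from the given facts derives: is from an internal IP, is logged for compliance, is tagged U, meets criterion N, has marker C, is tagged M1, is denied, is in state V, meets criterion K, carries flag Q, is granted, is in state M, carries flag D, is rate-limited.
Rules concluding "it satisfies condition Z": R14 needs "it is tagged L"; R15 needs "it is classified as J"; R23 needs "it is elevated" — none of these are established.

No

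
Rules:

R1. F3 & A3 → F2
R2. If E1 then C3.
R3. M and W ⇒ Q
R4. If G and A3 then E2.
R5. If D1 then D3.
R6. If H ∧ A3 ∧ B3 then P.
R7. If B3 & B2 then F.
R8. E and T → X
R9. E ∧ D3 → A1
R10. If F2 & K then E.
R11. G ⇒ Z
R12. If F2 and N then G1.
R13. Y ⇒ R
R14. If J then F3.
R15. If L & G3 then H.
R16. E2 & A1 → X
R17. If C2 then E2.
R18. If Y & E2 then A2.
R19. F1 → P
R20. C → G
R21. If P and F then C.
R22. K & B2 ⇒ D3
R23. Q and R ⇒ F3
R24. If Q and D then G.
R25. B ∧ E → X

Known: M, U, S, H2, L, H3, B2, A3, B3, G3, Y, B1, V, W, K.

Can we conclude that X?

Q  (by R3: M, W)
F  (by R7: B3, B2)
R  (by R13: Y)
H  (by R15: L, G3)
D3  (by R22: K, B2)
F3  (by R23: Q, R)
F2  (by R1: F3, A3)
P  (by R6: H, A3, B3)
E  (by R10: F2, K)
C  (by R21: P, F)
A1  (by R9: E, D3)
G  (by R20: C)
E2  (by R4: G, A3)
X  (by R16: E2, A1)

Yes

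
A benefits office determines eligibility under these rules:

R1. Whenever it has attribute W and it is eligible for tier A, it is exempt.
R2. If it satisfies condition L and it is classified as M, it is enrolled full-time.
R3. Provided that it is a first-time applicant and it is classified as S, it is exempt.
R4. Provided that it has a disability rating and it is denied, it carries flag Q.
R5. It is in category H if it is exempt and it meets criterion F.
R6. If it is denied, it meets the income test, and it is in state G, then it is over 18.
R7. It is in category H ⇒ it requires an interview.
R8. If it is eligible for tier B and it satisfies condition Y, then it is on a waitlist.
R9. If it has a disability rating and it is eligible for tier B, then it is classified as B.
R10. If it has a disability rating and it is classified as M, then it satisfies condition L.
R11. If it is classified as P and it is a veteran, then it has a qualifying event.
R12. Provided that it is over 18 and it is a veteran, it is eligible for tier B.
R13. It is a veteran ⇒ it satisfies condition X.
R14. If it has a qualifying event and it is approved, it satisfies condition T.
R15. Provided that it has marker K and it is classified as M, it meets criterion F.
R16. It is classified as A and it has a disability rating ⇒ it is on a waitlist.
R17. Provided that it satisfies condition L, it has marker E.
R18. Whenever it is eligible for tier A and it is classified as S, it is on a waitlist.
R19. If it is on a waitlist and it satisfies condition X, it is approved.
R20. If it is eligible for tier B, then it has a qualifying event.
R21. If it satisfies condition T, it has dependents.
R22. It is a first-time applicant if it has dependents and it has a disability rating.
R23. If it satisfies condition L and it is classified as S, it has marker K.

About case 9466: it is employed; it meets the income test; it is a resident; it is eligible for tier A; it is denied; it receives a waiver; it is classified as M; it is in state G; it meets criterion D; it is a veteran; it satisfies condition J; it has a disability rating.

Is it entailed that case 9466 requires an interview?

Forward chaining from the given facts derives: carries flag Q, is over 18, satisfies condition L, is eligible for tier B, satisfies condition X, has marker E, has a qualifying event, is enrolled full-time, is classified as B.
The only rule concluding "it requires an interview" is R7, which needs "it is in category H"; that is never established.

No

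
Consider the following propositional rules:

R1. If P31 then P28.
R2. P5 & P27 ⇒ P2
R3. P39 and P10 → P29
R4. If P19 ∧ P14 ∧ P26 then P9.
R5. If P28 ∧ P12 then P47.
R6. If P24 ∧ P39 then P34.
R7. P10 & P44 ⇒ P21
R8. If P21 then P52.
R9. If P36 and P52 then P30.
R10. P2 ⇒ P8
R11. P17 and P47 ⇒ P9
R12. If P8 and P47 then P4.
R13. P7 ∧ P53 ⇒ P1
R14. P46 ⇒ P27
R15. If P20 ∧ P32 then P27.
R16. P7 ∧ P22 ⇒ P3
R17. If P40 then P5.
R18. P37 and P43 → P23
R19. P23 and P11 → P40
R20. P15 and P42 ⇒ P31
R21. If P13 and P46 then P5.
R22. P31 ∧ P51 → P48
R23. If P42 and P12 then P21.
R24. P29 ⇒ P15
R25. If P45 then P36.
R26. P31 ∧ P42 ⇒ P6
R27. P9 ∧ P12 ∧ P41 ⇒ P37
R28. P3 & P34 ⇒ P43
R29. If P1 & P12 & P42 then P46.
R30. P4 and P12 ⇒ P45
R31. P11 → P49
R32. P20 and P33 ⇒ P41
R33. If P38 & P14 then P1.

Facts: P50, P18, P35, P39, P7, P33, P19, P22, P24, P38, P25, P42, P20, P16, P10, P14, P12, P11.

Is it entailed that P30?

Forward chaining from the given facts derives: P29, P34, P3, P21, P15, P43, P49, P41, P1, P52, P31, P6, P46, P28, P47, P27.
The only rule concluding P30 is R9, which needs P36; that is never established.

No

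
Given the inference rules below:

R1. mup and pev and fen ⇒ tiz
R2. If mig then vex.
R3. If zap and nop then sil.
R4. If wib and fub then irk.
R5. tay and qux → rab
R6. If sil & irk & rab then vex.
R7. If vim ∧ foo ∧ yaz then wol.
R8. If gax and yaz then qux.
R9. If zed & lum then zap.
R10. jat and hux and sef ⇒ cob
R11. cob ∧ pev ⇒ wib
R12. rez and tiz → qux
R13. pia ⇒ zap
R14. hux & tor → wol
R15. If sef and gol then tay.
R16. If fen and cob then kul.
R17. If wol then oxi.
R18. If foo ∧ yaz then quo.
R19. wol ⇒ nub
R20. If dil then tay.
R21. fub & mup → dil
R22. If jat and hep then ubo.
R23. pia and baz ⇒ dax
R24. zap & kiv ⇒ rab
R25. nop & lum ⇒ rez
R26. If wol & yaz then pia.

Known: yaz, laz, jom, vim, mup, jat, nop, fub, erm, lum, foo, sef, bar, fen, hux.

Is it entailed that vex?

Forward chaining from the given facts derives: wol, cob, kul, oxi, quo, nub, dil, rez, pia, zap, tay, sil.
Rules concluding vex: R2 needs mig; R6 needs irk — none of these are established.

No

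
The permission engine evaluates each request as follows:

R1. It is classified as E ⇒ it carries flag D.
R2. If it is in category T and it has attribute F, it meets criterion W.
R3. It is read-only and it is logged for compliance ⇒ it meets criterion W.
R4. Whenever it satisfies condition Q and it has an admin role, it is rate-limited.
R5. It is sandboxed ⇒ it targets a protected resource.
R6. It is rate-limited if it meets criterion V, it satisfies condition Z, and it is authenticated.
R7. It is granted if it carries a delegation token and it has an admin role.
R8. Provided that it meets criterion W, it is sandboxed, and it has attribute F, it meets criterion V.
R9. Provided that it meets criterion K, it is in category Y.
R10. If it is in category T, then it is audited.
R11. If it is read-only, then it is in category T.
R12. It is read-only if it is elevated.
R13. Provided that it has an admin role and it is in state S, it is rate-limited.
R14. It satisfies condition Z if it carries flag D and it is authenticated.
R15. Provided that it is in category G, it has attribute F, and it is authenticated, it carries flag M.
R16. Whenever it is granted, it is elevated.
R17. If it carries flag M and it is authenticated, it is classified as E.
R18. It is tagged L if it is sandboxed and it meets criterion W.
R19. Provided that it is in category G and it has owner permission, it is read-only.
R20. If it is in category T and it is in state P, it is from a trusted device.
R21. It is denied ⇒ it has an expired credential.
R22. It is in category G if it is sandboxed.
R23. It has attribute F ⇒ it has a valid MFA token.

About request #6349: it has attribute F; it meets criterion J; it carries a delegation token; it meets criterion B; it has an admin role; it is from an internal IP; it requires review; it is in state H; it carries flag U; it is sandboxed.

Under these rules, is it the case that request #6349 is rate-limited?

Forward chaining from the given facts derives: targets a protected resource, is granted, is elevated, is in category G, has a valid MFA token, is read-only, is in category T, meets criterion W, meets criterion V, is audited, is tagged L.
Rules concluding "it is rate-limited": R4 needs "it satisfies condition Q"; R6 needs "it satisfies condition Z"; R13 needs "it is in state S" — none of these are established.

No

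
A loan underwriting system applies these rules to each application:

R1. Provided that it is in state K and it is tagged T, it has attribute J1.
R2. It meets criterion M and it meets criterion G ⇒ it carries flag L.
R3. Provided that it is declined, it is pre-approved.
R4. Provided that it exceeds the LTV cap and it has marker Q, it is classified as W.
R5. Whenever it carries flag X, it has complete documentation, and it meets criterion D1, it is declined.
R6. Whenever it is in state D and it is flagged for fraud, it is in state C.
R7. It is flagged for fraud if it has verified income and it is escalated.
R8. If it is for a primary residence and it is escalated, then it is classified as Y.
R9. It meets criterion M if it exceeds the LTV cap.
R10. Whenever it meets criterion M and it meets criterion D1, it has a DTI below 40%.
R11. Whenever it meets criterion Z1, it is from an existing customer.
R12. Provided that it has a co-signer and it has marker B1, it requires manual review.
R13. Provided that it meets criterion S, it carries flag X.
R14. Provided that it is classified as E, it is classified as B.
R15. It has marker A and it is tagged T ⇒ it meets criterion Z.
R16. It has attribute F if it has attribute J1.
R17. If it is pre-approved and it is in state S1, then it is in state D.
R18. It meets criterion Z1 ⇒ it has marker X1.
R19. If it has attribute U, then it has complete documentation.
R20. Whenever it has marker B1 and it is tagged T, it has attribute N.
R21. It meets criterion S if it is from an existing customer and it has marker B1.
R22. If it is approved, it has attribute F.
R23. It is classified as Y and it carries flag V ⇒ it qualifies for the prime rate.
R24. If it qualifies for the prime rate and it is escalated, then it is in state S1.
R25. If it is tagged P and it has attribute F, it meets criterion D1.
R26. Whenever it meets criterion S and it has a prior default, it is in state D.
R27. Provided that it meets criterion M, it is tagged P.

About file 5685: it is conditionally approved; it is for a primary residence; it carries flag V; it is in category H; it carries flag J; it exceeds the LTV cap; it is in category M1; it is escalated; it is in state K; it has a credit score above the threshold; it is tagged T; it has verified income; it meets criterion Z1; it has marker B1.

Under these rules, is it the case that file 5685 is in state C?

No

Forward chaining from the given facts derives: has attribute J1, is flagged for fraud, is classified as Y, meets criterion M, is from an existing customer, has attribute F, has marker X1, has attribute N, meets criterion S, qualifies for the prime rate, is in state S1, is tagged P, carries flag X, meets criterion D1, has a DTI below 40%.
The only rule concluding "it is in state C" is R6, which needs "it is in state D"; that is never established.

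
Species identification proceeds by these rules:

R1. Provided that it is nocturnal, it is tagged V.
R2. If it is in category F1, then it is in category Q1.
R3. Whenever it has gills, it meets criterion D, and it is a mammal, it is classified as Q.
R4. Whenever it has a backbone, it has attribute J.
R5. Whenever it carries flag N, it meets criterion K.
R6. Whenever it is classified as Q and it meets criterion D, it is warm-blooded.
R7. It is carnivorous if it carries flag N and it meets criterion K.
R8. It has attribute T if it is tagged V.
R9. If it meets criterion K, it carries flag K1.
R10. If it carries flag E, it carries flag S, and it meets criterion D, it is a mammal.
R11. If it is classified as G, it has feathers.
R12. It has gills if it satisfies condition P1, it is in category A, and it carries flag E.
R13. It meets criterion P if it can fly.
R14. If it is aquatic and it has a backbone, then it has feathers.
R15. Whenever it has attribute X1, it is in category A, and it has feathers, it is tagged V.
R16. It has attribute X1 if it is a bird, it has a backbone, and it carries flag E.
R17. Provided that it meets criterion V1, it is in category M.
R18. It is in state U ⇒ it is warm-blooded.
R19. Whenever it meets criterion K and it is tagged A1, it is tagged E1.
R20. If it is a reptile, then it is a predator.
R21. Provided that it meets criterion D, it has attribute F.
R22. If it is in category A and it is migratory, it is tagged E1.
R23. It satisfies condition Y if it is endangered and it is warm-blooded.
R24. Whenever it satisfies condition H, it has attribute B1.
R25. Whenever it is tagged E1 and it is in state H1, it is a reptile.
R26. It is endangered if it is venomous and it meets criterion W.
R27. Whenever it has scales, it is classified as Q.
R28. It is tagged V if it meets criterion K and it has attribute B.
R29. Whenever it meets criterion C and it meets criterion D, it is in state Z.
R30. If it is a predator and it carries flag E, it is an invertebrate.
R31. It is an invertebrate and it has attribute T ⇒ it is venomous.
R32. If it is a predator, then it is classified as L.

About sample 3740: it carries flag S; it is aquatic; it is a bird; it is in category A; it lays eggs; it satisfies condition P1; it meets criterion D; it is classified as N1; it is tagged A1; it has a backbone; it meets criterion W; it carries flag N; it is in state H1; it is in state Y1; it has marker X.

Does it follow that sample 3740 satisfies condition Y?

No

Forward chaining from the given facts derives: has attribute J, meets criterion K, is carnivorous, carries flag K1, has feathers, is tagged E1, has attribute F, is a reptile, is a predator, is classified as L.
The only rule concluding "it satisfies condition Y" is R23, which needs "it is endangered"; that is never established.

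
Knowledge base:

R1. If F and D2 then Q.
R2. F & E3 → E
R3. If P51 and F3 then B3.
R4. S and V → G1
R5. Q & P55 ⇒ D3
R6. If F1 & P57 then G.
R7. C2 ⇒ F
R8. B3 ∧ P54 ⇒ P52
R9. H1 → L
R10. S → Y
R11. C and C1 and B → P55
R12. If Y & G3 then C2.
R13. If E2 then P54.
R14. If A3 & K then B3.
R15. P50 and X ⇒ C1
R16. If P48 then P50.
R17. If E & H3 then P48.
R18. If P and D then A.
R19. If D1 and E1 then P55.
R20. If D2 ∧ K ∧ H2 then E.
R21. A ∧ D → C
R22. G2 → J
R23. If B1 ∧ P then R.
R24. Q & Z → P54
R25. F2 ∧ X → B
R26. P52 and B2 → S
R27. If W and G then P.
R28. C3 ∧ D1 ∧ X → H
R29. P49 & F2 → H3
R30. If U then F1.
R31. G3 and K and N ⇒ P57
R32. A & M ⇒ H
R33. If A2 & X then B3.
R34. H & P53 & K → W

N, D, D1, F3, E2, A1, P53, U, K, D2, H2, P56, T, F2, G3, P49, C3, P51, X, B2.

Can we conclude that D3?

B3  (by R3: P51, F3)
P54  (by R13: E2)
E  (by R20: D2, K, H2)
B  (by R25: F2, X)
H  (by R28: C3, D1, X)
H3  (by R29: P49, F2)
F1  (by R30: U)
P57  (by R31: G3, K, N)
W  (by R34: H, P53, K)
G  (by R6: F1, P57)
P52  (by R8: B3, P54)
P48  (by R17: E, H3)
S  (by R26: P52, B2)
P  (by R27: W, G)
Y  (by R10: S)
C2  (by R12: Y, G3)
P50  (by R16: P48)
A  (by R18: P, D)
C  (by R21: A, D)
F  (by R7: C2)
C1  (by R15: P50, X)
Q  (by R1: F, D2)
P55  (by R11: C, C1, B)
D3  (by R5: Q, P55)

Yes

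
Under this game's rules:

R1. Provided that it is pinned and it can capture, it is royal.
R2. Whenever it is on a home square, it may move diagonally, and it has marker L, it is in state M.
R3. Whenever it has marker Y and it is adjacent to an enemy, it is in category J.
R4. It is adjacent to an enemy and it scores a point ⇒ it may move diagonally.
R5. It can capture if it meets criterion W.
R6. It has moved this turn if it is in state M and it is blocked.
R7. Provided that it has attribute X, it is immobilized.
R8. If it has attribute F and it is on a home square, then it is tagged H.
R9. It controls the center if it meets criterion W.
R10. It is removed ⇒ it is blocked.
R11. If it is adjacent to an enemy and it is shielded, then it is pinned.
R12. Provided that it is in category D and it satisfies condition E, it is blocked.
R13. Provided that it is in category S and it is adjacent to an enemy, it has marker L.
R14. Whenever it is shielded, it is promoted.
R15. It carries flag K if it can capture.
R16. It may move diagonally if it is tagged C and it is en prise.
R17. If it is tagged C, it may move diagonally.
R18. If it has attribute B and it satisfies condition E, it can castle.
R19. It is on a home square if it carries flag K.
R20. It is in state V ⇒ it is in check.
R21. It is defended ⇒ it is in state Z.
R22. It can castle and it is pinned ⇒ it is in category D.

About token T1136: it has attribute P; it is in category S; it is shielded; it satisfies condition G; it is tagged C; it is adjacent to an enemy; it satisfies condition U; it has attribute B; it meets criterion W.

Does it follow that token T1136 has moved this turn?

Forward chaining from the given facts derives: can capture, controls the center, is pinned, has marker L, is promoted, carries flag K, may move diagonally, is on a home square, is royal, is in state M.
The only rule concluding "it has moved this turn" is R6, which needs "it is blocked"; that is never established.

No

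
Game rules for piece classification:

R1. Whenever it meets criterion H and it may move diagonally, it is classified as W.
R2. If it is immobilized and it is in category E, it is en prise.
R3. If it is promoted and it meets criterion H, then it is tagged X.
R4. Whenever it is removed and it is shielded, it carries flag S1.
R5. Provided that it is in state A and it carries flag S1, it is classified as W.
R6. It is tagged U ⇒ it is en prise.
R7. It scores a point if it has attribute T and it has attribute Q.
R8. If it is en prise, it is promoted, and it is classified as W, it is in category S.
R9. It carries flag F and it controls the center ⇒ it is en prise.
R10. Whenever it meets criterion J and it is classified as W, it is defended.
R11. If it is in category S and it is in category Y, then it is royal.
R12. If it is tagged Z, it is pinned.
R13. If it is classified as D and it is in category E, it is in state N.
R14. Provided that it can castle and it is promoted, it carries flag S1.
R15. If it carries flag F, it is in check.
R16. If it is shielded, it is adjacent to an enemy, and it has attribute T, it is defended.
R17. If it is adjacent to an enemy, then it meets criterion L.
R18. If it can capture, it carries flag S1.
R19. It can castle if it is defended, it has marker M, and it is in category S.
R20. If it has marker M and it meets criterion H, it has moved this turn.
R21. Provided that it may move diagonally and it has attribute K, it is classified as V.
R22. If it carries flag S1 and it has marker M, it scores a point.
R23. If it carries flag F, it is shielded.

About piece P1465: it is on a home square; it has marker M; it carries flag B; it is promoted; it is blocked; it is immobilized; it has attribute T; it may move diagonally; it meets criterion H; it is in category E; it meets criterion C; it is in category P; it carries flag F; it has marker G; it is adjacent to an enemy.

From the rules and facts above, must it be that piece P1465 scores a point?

Yes

By R1 (it meets criterion H, it may move diagonally): it is classified as W.
By R2 (it is immobilized, it is in category E): it is en prise.
By R8 (it is en prise, it is promoted, it is classified as W): it is in category S.
By R23 (it carries flag F): it is shielded.
By R16 (it is shielded, it is adjacent to an enemy, it has attribute T): it is defended.
By R19 (it is defended, it has marker M, it is in category S): it can castle.
By R14 (it can castle, it is promoted): it carries flag S1.
By R22 (it carries flag S1, it has marker M): it scores a point.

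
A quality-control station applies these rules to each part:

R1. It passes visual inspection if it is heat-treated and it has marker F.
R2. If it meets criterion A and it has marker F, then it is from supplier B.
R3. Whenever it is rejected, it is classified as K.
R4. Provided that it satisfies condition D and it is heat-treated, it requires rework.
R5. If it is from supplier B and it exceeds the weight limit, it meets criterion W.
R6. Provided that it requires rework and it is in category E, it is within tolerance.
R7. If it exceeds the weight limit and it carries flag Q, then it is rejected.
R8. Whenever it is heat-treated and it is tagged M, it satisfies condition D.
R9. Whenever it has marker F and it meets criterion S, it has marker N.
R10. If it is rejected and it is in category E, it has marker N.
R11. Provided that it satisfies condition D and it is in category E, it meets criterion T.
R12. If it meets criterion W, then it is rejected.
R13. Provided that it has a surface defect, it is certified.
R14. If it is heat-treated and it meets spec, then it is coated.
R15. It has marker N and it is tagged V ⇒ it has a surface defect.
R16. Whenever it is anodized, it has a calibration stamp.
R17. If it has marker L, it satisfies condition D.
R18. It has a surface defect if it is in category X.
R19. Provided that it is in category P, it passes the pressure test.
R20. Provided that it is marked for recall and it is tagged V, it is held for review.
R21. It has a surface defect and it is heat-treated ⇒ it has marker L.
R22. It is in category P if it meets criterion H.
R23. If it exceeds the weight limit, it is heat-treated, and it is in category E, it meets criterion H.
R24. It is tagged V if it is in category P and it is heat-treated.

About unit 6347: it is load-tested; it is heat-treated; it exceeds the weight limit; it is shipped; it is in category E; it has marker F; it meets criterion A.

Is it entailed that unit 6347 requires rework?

By R2 (it meets criterion A, it has marker F): it is from supplier B.
By R5 (it is from supplier B, it exceeds the weight limit): it meets criterion W.
By R12 (it meets criterion W): it is rejected.
By R23 (it exceeds the weight limit, it is heat-treated, it is in category E): it meets criterion H.
By R10 (it is rejected, it is in category E): it has marker N.
By R22 (it meets criterion H): it is in category P.
By R24 (it is in category P, it is heat-treated): it is tagged V.
By R15 (it has marker N, it is tagged V): it has a surface defect.
By R21 (it has a surface defect, it is heat-treated): it has marker L.
By R17 (it has marker L): it satisfies condition D.
By R4 (it satisfies condition D, it is heat-treated): it requires rework.

Yes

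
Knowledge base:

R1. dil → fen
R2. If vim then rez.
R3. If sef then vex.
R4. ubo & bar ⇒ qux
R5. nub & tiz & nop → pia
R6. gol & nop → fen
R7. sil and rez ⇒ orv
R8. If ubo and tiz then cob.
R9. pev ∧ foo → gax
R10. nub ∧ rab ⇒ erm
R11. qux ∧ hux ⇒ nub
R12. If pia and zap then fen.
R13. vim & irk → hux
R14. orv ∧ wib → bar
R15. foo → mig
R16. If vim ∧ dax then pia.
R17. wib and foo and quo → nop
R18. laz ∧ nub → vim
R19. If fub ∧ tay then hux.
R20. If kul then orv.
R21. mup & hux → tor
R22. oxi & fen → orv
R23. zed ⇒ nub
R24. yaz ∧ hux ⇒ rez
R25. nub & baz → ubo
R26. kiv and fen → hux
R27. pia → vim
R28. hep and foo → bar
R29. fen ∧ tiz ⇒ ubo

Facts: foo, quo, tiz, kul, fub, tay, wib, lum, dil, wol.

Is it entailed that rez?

Yes

fen  (by R1: dil)
nop  (by R17: wib, foo, quo)
hux  (by R19: fub, tay)
orv  (by R20: kul)
ubo  (by R29: fen, tiz)
bar  (by R14: orv, wib)
qux  (by R4: ubo, bar)
nub  (by R11: qux, hux)
pia  (by R5: nub, tiz, nop)
vim  (by R27: pia)
rez  (by R2: vim)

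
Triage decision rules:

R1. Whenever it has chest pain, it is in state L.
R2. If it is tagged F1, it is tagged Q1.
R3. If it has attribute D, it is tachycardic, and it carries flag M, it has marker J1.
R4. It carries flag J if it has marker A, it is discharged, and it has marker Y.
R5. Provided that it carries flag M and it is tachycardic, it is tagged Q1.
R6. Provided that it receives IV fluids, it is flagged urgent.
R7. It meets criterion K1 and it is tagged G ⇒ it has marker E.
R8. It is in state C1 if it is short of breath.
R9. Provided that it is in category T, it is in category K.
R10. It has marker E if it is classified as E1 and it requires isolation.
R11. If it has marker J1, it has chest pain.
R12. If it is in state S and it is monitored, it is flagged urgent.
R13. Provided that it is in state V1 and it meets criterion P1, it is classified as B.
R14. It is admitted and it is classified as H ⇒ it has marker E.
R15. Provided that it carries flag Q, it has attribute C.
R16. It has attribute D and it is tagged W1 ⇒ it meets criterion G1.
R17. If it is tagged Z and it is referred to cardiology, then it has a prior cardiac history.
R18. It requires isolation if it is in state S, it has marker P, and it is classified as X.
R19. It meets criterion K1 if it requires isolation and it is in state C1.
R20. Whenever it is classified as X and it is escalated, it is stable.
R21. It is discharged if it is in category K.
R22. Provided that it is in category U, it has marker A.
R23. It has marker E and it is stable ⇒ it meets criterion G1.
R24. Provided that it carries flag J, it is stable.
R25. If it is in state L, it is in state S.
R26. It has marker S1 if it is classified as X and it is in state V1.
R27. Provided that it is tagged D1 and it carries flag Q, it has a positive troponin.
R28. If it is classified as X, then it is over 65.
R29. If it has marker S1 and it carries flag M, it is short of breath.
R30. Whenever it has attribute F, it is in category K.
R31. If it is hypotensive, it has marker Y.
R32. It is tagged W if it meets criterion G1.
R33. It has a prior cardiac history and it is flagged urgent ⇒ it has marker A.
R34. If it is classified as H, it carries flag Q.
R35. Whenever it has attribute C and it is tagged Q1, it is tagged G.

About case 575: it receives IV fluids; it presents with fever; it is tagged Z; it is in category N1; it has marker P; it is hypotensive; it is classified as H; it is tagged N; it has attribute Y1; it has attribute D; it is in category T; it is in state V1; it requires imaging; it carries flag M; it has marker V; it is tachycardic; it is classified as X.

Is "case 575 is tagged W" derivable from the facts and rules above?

No

Forward chaining from the given facts derives: has marker J1, is tagged Q1, is flagged urgent, is in category K, has chest pain, is discharged, has marker S1, is over 65, is short of breath, has marker Y, carries flag Q, is in state L, is in state C1, has attribute C, is in state S, is tagged G, requires isolation, meets criterion K1, has marker E.
The only rule concluding "it is tagged W" is R32, which needs "it meets criterion G1"; that is never established.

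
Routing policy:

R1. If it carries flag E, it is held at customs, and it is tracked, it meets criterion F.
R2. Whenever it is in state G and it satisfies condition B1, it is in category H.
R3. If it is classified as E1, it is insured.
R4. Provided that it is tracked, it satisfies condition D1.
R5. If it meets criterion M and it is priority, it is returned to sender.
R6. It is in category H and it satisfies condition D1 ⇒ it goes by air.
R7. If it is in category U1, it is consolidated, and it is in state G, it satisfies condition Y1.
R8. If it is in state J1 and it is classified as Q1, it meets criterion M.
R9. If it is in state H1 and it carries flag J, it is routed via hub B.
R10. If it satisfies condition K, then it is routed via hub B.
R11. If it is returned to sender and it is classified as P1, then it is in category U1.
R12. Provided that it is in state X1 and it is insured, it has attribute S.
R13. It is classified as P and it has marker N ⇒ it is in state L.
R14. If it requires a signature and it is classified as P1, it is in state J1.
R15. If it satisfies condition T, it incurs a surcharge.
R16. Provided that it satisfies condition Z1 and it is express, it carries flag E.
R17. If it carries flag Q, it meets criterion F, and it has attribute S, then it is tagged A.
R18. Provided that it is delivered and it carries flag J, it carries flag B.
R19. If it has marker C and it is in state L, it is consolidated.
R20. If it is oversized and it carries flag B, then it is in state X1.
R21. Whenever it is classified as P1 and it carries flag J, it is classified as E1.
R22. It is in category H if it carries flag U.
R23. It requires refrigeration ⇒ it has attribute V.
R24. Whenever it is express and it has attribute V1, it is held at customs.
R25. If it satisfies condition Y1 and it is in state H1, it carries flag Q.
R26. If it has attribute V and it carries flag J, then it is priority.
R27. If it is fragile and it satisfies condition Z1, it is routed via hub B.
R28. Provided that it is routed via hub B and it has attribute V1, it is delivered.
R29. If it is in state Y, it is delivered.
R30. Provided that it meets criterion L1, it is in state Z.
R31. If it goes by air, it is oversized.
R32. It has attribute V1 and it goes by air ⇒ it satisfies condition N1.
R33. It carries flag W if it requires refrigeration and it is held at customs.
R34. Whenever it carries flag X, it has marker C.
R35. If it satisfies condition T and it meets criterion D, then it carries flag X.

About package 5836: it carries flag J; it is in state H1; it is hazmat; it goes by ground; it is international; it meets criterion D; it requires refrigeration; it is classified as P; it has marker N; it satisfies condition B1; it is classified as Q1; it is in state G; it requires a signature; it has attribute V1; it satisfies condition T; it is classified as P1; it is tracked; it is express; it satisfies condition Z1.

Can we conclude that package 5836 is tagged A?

Yes

By R2 (it is in state G, it satisfies condition B1): it is in category H.
By R4 (it is tracked): it satisfies condition D1.
By R6 (it is in category H, it satisfies condition D1): it goes by air.
By R9 (it is in state H1, it carries flag J): it is routed via hub B.
By R13 (it is classified as P, it has marker N): it is in state L.
By R14 (it requires a signature, it is classified as P1): it is in state J1.
By R16 (it satisfies condition Z1, it is express): it carries flag E.
By R21 (it is classified as P1, it carries flag J): it is classified as E1.
By R23 (it requires refrigeration): it has attribute V.
By R24 (it is express, it has attribute V1): it is held at customs.
By R26 (it has attribute V, it carries flag J): it is priority.
By R28 (it is routed via hub B, it has attribute V1): it is delivered.
By R31 (it goes by air): it is oversized.
By R35 (it satisfies condition T, it meets criterion D): it carries flag X.
By R1 (it carries flag E, it is held at customs, it is tracked): it meets criterion F.
By R3 (it is classified as E1): it is insured.
By R8 (it is in state J1, it is classified as Q1): it meets criterion M.
By R18 (it is delivered, it carries flag J): it carries flag B.
By R20 (it is oversized, it carries flag B): it is in state X1.
By R34 (it carries flag X): it has marker C.
By R5 (it meets criterion M, it is priority): it is returned to sender.
By R11 (it is returned to sender, it is classified as P1): it is in category U1.
By R12 (it is in state X1, it is insured): it has attribute S.
By R19 (it has marker C, it is in state L): it is consolidated.
By R7 (it is in category U1, it is consolidated, it is in state G): it satisfies condition Y1.
By R25 (it satisfies condition Y1, it is in state H1): it carries flag Q.
By R17 (it carries flag Q, it meets criterion F, it has attribute S): it is tagged A.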